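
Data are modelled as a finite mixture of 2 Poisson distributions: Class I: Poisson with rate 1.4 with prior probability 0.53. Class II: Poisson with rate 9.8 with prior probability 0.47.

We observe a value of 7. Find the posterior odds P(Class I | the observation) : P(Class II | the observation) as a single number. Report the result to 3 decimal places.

Only the two components matter; the odds are (π_i f_i(x)) / (π_j f_j(x)).
Poisson probabilities:
  f_I = e^(−1.4)·1.4^7/7! = 0.000515767
  f_II = e^(−9.8)·9.8^7/7! = 0.0955138
Odds = (0.53/0.47) × (0.000515767/0.0955138) = 1.12766 × 0.00539992 ≈ 0.006

0.006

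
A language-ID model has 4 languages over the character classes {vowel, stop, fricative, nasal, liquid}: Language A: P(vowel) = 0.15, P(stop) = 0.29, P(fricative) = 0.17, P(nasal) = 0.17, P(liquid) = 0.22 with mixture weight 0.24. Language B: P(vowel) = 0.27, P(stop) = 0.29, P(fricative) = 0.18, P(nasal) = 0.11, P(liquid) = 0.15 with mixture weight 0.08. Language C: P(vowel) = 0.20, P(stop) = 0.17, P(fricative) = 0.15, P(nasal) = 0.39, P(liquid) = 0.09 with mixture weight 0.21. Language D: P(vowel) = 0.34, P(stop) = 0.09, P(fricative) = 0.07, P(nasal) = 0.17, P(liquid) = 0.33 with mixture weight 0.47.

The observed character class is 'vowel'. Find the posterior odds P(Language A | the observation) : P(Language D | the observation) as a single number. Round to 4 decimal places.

0.2253

The posterior odds equal the prior odds times the likelihood ratio: (π_i/π_j)·(f_i(x)/f_j(x)).
Categorical probabilities:
  f_A = 0.15
  f_B = 0.27
  f_C = 0.2
  f_D = 0.34
0.036 / 0.1598 ≈ 0.2253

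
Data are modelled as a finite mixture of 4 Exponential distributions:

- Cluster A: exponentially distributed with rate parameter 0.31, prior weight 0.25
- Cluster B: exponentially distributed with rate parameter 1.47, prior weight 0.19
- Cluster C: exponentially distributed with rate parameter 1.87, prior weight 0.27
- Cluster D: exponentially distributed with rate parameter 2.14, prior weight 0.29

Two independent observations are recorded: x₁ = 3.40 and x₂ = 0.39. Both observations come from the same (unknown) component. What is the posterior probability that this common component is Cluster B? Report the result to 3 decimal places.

Apply Bayes' rule: the posterior for each component is proportional to its prior times its likelihood at x.
Since both observations come from the same component, the likelihood for component k is f_k(x₁)·f_k(x₂).
  L_A = [0.108048] × [0.274698] = 0.0296805
  L_B = [0.00992461] × [0.828584] = 0.00822337
  L_C = [0.00324039] × [0.901801] = 0.00292219
  L_D = [0.00148077] × [0.928863] = 0.00137543
Unnormalised posteriors:
  π_A·L_A = 0.25 × 0.0296805 = 0.00742012
  π_B·L_B = 0.19 × 0.00822337 = 0.00156244
  π_C·L_C = 0.27 × 0.00292219 = 0.00078899
  π_D·L_D = 0.29 × 0.00137543 = 0.000398875
Marginal: 0.00742012 + 0.00156244 + 0.00078899 + 0.000398875 = 0.0101704
Responsibility of Cluster B: 0.00156244 / 0.0101704 ≈ 0.154

0.154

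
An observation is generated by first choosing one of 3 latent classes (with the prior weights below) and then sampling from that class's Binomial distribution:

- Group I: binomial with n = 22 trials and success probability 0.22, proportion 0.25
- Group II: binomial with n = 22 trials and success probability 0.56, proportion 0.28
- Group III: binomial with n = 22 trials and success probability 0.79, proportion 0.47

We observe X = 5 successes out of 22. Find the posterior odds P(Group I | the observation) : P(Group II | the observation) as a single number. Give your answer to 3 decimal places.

Since P(k|x) ∝ w_k f_k(x), the posterior odds are w_i f_i(x) / (w_j f_j(x)).
Evaluate each component's likelihood at the observed value:
  L_I = 0.198719
  L_II = 0.00125937
  L_III = 2.43433e-08
0.0496796 / 0.000352623 ≈ 140.886

140.886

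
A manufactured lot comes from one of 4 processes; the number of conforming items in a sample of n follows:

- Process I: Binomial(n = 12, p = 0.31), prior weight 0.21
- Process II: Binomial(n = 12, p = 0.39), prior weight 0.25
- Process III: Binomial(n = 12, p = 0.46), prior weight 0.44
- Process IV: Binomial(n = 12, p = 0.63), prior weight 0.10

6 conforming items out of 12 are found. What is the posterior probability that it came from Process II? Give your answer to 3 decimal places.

0.245

The responsibility of component k is π_k f_k(x) divided by Σ_j π_j f_j(x).
Evaluate each component's likelihood at the observed value:
  L_I = 0.0884987
  L_II = 0.167509
  L_III = 0.217061
  L_IV = 0.148226
Weight by the priors:
  π_I·L_I = 0.21 × 0.0884987 = 0.0185847
  π_II·L_II = 0.25 × 0.167509 = 0.0418773
  π_III·L_III = 0.44 × 0.217061 = 0.0955068
  π_IV·L_IV = 0.10 × 0.148226 = 0.0148226
Denominator: 0.0185847 + 0.0418773 + 0.0955068 + 0.0148226 = 0.170791
So the posterior for Process II is 0.0418773 / 0.170791 ≈ 0.245.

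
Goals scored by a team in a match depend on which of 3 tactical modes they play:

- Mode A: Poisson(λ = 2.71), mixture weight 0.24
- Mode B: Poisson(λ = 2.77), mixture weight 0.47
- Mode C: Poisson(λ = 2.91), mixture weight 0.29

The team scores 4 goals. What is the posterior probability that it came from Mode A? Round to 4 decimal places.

Posterior ∝ prior × likelihood, so P(k | x) ∝ π_k f_k(x); normalise over all components.
Evaluate each component's likelihood at the observed value:
  L_A = e^(−2.71)·2.71^4/4! = 0.14953
  L_B = e^(−2.77)·2.77^4/4! = 0.153714
  L_C = e^(−2.91)·2.91^4/4! = 0.162766
Prior × likelihood for each component:
  π_A·L_A = 0.24 × 0.14953 = 0.0358872
  π_B·L_B = 0.47 × 0.153714 = 0.0722454
  π_C·L_C = 0.29 × 0.162766 = 0.0472021
Marginal: 0.0358872 + 0.0722454 + 0.0472021 = 0.155335
P(Mode A | 4 goals) ≈ 0.2310

0.2310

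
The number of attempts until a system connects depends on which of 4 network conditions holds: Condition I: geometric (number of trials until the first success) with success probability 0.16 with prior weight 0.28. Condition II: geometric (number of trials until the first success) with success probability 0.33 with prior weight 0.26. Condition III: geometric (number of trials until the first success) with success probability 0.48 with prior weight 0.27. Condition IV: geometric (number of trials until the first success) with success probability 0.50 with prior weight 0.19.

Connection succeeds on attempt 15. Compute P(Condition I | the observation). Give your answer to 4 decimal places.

Apply Bayes' rule: the posterior for each component is proportional to its prior times its likelihood at x.
Component likelihoods at x = 15:
  p_I = 0.0139325
  p_II = 0.00121216
  p_III = 5.07327e-05
  p_IV = 3.05176e-05
Multiply by the mixture weights:
  P(Z=I)·p_I = 0.28 × 0.0139325 = 0.00390111
  P(Z=II)·p_II = 0.26 × 0.00121216 = 0.000315162
  P(Z=III)·p_III = 0.27 × 5.07327e-05 = 1.36978e-05
  P(Z=IV)·p_IV = 0.19 × 3.05176e-05 = 5.79834e-06
Evidence: 0.00390111 + 0.000315162 + 1.36978e-05 + 5.79834e-06 = 0.00423577
So the posterior for Condition I is 0.00390111 / 0.00423577 ≈ 0.9210.

0.9210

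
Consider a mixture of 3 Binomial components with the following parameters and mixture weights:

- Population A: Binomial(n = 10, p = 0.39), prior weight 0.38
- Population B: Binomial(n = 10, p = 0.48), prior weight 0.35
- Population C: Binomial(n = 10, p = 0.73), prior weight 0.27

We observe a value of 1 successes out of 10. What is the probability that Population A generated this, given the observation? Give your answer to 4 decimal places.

P(component k | x) = π_k·f_k(x) / marginal(x), where marginal(x) = Σ_j π_j·f_j(x).
Evaluate each component's likelihood at the observed value:
  f_A = C(10,1)·0.39^1·0.61^9 = 10·0.39·0.0116941 = 0.0456072
  f_B = C(10,1)·0.48^1·0.52^9 = 10·0.48·0.00277991 = 0.0133435
  f_C = C(10,1)·0.73^1·0.27^9 = 10·0.73·7.6256e-06 = 5.56669e-05
Weight by the priors:
  π_A·f_A = 0.38 × 0.0456072 = 0.0173307
  π_B·f_B = 0.35 × 0.0133435 = 0.00467024
  π_C·f_C = 0.27 × 5.56669e-05 = 1.50301e-05
Denominator: 0.0173307 + 0.00467024 + 1.50301e-05 = 0.022016
P(Population A | 1 successes out of 10) = 0.0173307 / 0.022016 ≈ 0.7872

0.7872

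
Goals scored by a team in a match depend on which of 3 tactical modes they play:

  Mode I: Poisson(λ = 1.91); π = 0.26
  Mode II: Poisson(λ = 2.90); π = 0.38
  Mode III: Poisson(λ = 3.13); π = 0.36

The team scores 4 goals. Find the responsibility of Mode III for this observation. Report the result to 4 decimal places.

0.4314

P(component k | x) = π_k·f_k(x) / marginal(x), where marginal(x) = Σ_j π_j·f_j(x).
Poisson probabilities:
  f_I = e^(−1.91)·1.91^4/4! = 0.0821145
  f_II = e^(−2.90)·2.90^4/4! = 0.162154
  f_III = e^(−3.13)·3.13^4/4! = 0.174833
Multiply by the mixture weights:
  π_I·f_I = 0.26 × 0.0821145 = 0.0213498
  π_II·f_II = 0.38 × 0.162154 = 0.0616184
  π_III·f_III = 0.36 × 0.174833 = 0.06294
Sum: 0.0213498 + 0.0616184 + 0.06294 = 0.145908
Responsibility of Mode III: 0.06294 / 0.145908 ≈ 0.4314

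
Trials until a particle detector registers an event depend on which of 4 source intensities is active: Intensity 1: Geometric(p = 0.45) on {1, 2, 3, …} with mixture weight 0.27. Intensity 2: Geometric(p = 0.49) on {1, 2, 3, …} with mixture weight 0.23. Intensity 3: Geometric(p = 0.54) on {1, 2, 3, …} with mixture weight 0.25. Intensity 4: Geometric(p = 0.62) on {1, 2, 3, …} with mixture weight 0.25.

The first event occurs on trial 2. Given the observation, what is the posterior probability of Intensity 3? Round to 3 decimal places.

0.253

P(component k | x) = π_k·f_k(x) / marginal(x), where marginal(x) = Σ_j π_j·f_j(x).
Geometric probabilities:
  p_1 = 0.45·(1−0.45)^1 = 0.45·0.55 = 0.2475
  p_2 = 0.49·(1−0.49)^1 = 0.49·0.51 = 0.2499
  p_3 = 0.54·(1−0.54)^1 = 0.54·0.46 = 0.2484
  p_4 = 0.62·(1−0.62)^1 = 0.62·0.38 = 0.2356
Unnormalised posteriors:
  π_1·p_1 = 0.27 × 0.2475 = 0.066825
  π_2·p_2 = 0.23 × 0.2499 = 0.057477
  π_3·p_3 = 0.25 × 0.2484 = 0.0621
  π_4·p_4 = 0.25 × 0.2356 = 0.0589
Denominator: 0.066825 + 0.057477 + 0.0621 + 0.0589 = 0.245302
Responsibility of Intensity 3: 0.0621 / 0.245302 ≈ 0.253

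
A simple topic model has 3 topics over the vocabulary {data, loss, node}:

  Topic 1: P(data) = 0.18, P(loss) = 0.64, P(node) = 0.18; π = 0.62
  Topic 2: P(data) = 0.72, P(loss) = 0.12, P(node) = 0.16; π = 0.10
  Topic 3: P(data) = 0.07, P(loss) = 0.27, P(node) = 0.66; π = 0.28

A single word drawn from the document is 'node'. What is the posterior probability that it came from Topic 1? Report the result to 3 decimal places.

P(component k | x) = π_k·f_k(x) / marginal(x), where marginal(x) = Σ_j π_j·f_j(x).
Evaluate each component's likelihood at the observed value:
  L_1 = 0.18
  L_2 = 0.16
  L_3 = 0.66
Prior × likelihood for each component:
  π_1·L_1 = 0.62 × 0.18 = 0.1116
  π_2·L_2 = 0.10 × 0.16 = 0.016
  π_3·L_3 = 0.28 × 0.66 = 0.1848
Sum: 0.1116 + 0.016 + 0.1848 = 0.3124
So the posterior for Topic 1 is 0.1116 / 0.3124 ≈ 0.357.

0.357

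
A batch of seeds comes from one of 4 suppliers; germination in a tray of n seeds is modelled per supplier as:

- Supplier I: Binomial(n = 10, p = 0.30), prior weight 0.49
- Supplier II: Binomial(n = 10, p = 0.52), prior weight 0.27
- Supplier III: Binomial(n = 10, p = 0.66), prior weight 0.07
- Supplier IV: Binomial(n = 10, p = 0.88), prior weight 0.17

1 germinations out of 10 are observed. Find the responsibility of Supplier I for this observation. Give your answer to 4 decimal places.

Apply Bayes' rule: the posterior for each component is proportional to its prior times its likelihood at x.
Evaluate each component's likelihood at the observed value:
  p_I = 0.121061
  p_II = 0.00703355
  p_III = 0.000400732
  p_IV = 4.54061e-08
Multiply by the mixture weights:
  π_I·p_I = 0.49 × 0.121061 = 0.0593198
  π_II·p_II = 0.27 × 0.00703355 = 0.00189906
  π_III·p_III = 0.07 × 0.000400732 = 2.80513e-05
  π_IV·p_IV = 0.17 × 4.54061e-08 = 7.71903e-09
Denominator: 0.0593198 + 0.00189906 + 2.80513e-05 + 7.71903e-09 = 0.0612469
P(Supplier I | the observation) ≈ 0.9685

0.9685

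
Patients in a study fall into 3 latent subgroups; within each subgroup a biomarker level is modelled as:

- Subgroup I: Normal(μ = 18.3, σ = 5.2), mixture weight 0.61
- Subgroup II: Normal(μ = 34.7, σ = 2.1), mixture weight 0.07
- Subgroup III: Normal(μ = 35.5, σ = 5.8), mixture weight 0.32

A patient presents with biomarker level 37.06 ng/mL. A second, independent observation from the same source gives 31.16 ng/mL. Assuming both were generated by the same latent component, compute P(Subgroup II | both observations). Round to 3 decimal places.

The responsibility of component k is π_k f_k(x) divided by Σ_j π_j f_j(x).
Since both observations come from the same component, the likelihood for component k is f_k(x₁)·f_k(x₂).
  f_I = [0.000114456] × [0.00360421] = 4.12524e-07
  f_II = [0.101029] × [0.0458815] = 0.00463536
  f_III = [0.0663396] × [0.0519874] = 0.00344882
Prior × likelihood for each component:
  π_I·f_I = 0.61 × 4.12524e-07 = 2.5164e-07
  π_II·f_II = 0.07 × 0.00463536 = 0.000324475
  π_III·f_III = 0.32 × 0.00344882 = 0.00110362
Sum: 2.5164e-07 + 0.000324475 + 0.00110362 = 0.00142835
So the posterior for Subgroup II is 0.000324475 / 0.00142835 ≈ 0.227.

0.227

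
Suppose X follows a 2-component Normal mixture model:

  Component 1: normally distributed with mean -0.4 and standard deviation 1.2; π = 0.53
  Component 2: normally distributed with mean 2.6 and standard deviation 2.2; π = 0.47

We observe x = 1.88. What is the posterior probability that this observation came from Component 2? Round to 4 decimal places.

Posterior ∝ prior × likelihood, so P(k | x) ∝ π_k f_k(x); normalise over all components.
Component likelihoods at x = 1.88:
  p_1 = (1/(1.2·√(2π)))·exp(−(1.88−-0.4)²/(2·1.2²)) = 0.332452·exp(-1.80500) = 0.0546798
  p_2 = (1/(2.2·√(2π)))·exp(−(1.88−2.6)²/(2·2.2²)) = 0.181337·exp(-0.05355) = 0.171882
Weight by the priors:
  π_1·p_1 = 0.53 × 0.0546798 = 0.0289803
  π_2·p_2 = 0.47 × 0.171882 = 0.0807843
Marginal: 0.0289803 + 0.0807843 = 0.109765
So the posterior for Component 2 is 0.0807843 / 0.109765 ≈ 0.7360.

0.7360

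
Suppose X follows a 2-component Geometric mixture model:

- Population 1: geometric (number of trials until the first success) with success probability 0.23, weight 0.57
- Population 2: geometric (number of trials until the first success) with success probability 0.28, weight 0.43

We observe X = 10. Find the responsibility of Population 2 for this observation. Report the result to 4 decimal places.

0.3342

The responsibility of component k is w_k f_k(x) divided by Σ_j w_j f_j(x).
Component likelihoods at x = 10:
  p_1 = 0.0218849
  p_2 = 0.0145596
Multiply by the mixture weights:
  w_1·p_1 = 0.57 × 0.0218849 = 0.0124744
  w_2·p_2 = 0.43 × 0.0145596 = 0.00626064
Normaliser: 0.0124744 + 0.00626064 = 0.018735
Responsibility of Population 2: 0.00626064 / 0.018735 ≈ 0.3342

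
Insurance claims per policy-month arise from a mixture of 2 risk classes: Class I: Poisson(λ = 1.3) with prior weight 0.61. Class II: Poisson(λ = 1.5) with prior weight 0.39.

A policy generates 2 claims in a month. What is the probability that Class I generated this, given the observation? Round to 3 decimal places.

0.589

By Bayes' theorem, P(k | x) = π_k f_k(x) / Σ_j π_j f_j(x).
Component likelihoods at x = 2 claims:
  L_I = e^(−1.3)·1.3^2/2! = 0.230289
  L_II = e^(−1.5)·1.5^2/2! = 0.251021
Prior × likelihood for each component:
  π_I·L_I = 0.61 × 0.230289 = 0.140477
  π_II·L_II = 0.39 × 0.251021 = 0.0978984
Evidence: 0.140477 + 0.0978984 = 0.238375
P(Class I | 2 claims) ≈ 0.589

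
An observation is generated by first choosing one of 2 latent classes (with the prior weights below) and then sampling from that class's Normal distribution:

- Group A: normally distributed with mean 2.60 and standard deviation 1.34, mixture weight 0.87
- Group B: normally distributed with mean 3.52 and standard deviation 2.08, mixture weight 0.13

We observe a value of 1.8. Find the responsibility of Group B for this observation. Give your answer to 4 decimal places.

Posterior ∝ prior × likelihood, so P(k | x) ∝ π_k f_k(x); normalise over all components.
Component likelihoods at x = 1.8:
  L_A = 0.24912
  L_B = 0.136258
Weight by the priors:
  π_A·L_A = 0.87 × 0.24912 = 0.216734
  π_B·L_B = 0.13 × 0.136258 = 0.0177135
Marginal: 0.216734 + 0.0177135 = 0.234448
P(Group B | 1.8) ≈ 0.0756

0.0756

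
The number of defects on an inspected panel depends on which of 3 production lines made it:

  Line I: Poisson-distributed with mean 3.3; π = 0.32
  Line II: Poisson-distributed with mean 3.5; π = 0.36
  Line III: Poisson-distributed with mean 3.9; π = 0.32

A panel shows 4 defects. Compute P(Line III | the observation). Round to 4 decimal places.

Apply Bayes' rule: the posterior for each component is proportional to its prior times its likelihood at x.
Poisson probabilities:
  p_I = e^(−3.3)·3.3^4/4! = 0.182252
  p_II = e^(−3.5)·3.5^4/4! = 0.188812
  p_III = e^(−3.9)·3.9^4/4! = 0.195119
Weight by the priors:
  P(Z=I)·p_I = 0.32 × 0.182252 = 0.0583207
  P(Z=II)·p_II = 0.36 × 0.188812 = 0.0679724
  P(Z=III)·p_III = 0.32 × 0.195119 = 0.062438
Marginal: 0.0583207 + 0.0679724 + 0.062438 = 0.188731
P(Line III | the observation) ≈ 0.3308

0.3308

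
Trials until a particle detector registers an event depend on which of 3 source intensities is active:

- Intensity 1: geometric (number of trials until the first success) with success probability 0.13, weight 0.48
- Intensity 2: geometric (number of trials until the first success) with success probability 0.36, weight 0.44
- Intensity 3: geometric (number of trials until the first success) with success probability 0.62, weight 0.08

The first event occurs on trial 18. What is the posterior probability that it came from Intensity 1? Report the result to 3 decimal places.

0.986

By Bayes' theorem, P(k | x) = π_k f_k(x) / Σ_j π_j f_j(x).
Geometric probabilities:
  f_1 = 0.13·(1−0.13)^17 = 0.13·0.0937189 = 0.0121835
  f_2 = 0.36·(1−0.36)^17 = 0.36·0.00050706 = 0.000182542
  f_3 = 0.62·(1−0.62)^17 = 0.62·7.18325e-08 = 4.45362e-08
Unnormalised posteriors:
  π_1·f_1 = 0.48 × 0.0121835 = 0.00584806
  π_2·f_2 = 0.44 × 0.000182542 = 8.03183e-05
  π_3·f_3 = 0.08 × 4.45362e-08 = 3.56289e-09
Evidence: 0.00584806 + 8.03183e-05 + 3.56289e-09 = 0.00592838
Responsibility of Intensity 1: 0.00584806 / 0.00592838 ≈ 0.986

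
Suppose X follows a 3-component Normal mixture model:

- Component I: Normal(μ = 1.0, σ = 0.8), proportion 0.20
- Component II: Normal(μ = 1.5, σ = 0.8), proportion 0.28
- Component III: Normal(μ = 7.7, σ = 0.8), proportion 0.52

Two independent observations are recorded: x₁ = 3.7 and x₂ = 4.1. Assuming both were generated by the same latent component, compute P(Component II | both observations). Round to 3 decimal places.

0.989

P(component k | x) = π_k·f_k(x) / marginal(x), where marginal(x) = Σ_j π_j·f_j(x).
Since both observations come from the same component, the likelihood for component k is f_k(x₁)·f_k(x₂).
  p_I = [(1/(0.8·√(2π)))·exp(−(3.7−1.0)²/(2·0.8²)) = 0.498678·exp(-5.69531) = 0.0016764] × [0.000273665] = 4.58771e-07
  p_II = [(1/(0.8·√(2π)))·exp(−(3.7−1.5)²/(2·0.8²)) = 0.498678·exp(-3.78125) = 0.011367] × [0.00253631] = 2.88301e-05
  p_III = [(1/(0.8·√(2π)))·exp(−(3.7−7.7)²/(2·0.8²)) = 0.498678·exp(-12.50000) = 1.8584e-06] × [1.99797e-05] = 3.71302e-11
Prior × likelihood for each component:
  π_I·p_I = 0.20 × 4.58771e-07 = 9.17542e-08
  π_II·p_II = 0.28 × 2.88301e-05 = 8.07243e-06
  π_III·p_III = 0.52 × 3.71302e-11 = 1.93077e-11
Normaliser: 9.17542e-08 + 8.07243e-06 + 1.93077e-11 = 8.16421e-06
So the posterior for Component II is 8.07243e-06 / 8.16421e-06 ≈ 0.989.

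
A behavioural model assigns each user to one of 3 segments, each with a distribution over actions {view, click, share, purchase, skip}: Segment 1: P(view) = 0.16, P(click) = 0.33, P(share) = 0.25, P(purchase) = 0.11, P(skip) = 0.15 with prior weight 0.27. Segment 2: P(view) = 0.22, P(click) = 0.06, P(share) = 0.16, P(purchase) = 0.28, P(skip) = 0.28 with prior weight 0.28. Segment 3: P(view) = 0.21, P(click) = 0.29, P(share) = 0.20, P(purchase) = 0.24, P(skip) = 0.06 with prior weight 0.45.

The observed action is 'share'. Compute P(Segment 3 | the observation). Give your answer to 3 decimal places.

P(component k | x) = P(Z=k)·f_k(x) / marginal(x), where marginal(x) = Σ_j P(Z=j)·f_j(x).
Evaluate each component's likelihood at the observed value:
  p_1 = 0.25
  p_2 = 0.16
  p_3 = 0.2
Prior × likelihood for each component:
  P(Z=1)·p_1 = 0.27 × 0.25 = 0.0675
  P(Z=2)·p_2 = 0.28 × 0.16 = 0.0448
  P(Z=3)·p_3 = 0.45 × 0.2 = 0.09
Denominator: 0.0675 + 0.0448 + 0.09 = 0.2023
P(Segment 3 | the observation) ≈ 0.445

0.445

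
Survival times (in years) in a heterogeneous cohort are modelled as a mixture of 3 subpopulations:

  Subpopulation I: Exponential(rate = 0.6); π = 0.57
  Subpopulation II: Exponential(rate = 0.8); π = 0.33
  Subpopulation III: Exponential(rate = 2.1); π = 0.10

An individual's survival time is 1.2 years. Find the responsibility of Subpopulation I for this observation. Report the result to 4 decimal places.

0.5852

P(component k | x) = π_k·f_k(x) / marginal(x), where marginal(x) = Σ_j π_j·f_j(x).
Exponential densities:
  p_I = 0.6·e^(−0.6·1.2) = 0.6·e^(−0.7200) = 0.292051
  p_II = 0.8·e^(−0.8·1.2) = 0.8·e^(−0.9600) = 0.306314
  p_III = 2.1·e^(−2.1·1.2) = 2.1·e^(−2.5200) = 0.168965
Weight by the priors:
  π_I·p_I = 0.57 × 0.292051 = 0.166469
  π_II·p_II = 0.33 × 0.306314 = 0.101084
  π_III·p_III = 0.10 × 0.168965 = 0.0168965
Denominator: 0.166469 + 0.101084 + 0.0168965 = 0.28445
So the posterior for Subpopulation I is 0.166469 / 0.28445 ≈ 0.5852.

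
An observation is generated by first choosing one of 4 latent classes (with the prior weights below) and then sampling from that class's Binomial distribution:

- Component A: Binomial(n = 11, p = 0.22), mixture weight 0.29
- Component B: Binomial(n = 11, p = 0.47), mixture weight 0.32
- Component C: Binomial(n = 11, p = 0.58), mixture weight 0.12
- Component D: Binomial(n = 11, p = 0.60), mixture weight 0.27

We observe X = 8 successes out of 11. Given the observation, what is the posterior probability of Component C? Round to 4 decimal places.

By Bayes' theorem, P(k | x) = P(Z=k) f_k(x) / Σ_j P(Z=j) f_j(x).
Binomial probabilities:
  p_A = 0.000429684
  p_B = 0.0584917
  p_C = 0.156551
  p_D = 0.177367
Unnormalised posteriors:
  P(Z=A)·p_A = 0.29 × 0.000429684 = 0.000124608
  P(Z=B)·p_B = 0.32 × 0.0584917 = 0.0187174
  P(Z=C)·p_C = 0.12 × 0.156551 = 0.0187861
  P(Z=D)·p_D = 0.27 × 0.177367 = 0.0478892
Marginal: 0.000124608 + 0.0187174 + 0.0187861 + 0.0478892 = 0.0855173
P(Component C | 8 successes out of 11) ≈ 0.2197

0.2197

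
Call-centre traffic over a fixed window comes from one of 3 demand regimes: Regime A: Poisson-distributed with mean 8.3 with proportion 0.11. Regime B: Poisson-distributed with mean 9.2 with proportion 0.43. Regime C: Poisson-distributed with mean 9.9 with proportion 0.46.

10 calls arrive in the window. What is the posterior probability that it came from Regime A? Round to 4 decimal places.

0.0964

The responsibility of component k is π_k f_k(x) divided by Σ_j π_j f_j(x).
Poisson probabilities:
  f_A = 0.106261
  f_B = 0.12095
  f_C = 0.125047
Multiply by the mixture weights:
  π_A·f_A = 0.11 × 0.106261 = 0.0116887
  π_B·f_B = 0.43 × 0.12095 = 0.0520085
  π_C·f_C = 0.46 × 0.125047 = 0.0575217
Evidence: 0.0116887 + 0.0520085 + 0.0575217 = 0.121219
So the posterior for Regime A is 0.0116887 / 0.121219 ≈ 0.0964.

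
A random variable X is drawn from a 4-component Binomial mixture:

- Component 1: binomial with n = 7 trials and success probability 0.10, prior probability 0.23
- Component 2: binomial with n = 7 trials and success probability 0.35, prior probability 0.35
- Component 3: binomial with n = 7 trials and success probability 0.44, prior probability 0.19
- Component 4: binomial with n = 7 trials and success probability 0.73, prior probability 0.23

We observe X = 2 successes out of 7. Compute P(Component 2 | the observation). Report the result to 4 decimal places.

0.5829

By Bayes' theorem, P(k | x) = P(Z=k) f_k(x) / Σ_j P(Z=j) f_j(x).
Evaluate each component's likelihood at the observed value:
  f_1 = C(7,2)·0.10^2·0.90^5 = 21·0.01·0.59049 = 0.124003
  f_2 = C(7,2)·0.35^2·0.65^5 = 21·0.1225·0.116029 = 0.298485
  f_3 = C(7,2)·0.44^2·0.56^5 = 21·0.1936·0.0550732 = 0.223906
  f_4 = C(7,2)·0.73^2·0.27^5 = 21·0.5329·0.00143489 = 0.0160577
Weight by the priors:
  P(Z=1)·f_1 = 0.23 × 0.124003 = 0.0285207
  P(Z=2)·f_2 = 0.35 × 0.298485 = 0.10447
  P(Z=3)·f_3 = 0.19 × 0.223906 = 0.042542
  P(Z=4)·f_4 = 0.23 × 0.0160577 = 0.00369328
Denominator: 0.0285207 + 0.10447 + 0.042542 + 0.00369328 = 0.179226
P(Component 2 | data) ≈ 0.5829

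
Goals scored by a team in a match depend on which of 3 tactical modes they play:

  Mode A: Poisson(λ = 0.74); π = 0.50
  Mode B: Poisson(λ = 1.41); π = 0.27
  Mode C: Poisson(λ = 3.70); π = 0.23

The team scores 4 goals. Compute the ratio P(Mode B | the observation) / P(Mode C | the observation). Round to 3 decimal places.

Posterior odds = (w_i f_i(x)) / (w_j f_j(x)); the normalising sum cancels.
Evaluate each component's likelihood at the observed value:
  L_A = 0.00596126
  L_B = 0.0402078
  L_C = 0.193066
0.0108561 / 0.0444052 ≈ 0.244

0.244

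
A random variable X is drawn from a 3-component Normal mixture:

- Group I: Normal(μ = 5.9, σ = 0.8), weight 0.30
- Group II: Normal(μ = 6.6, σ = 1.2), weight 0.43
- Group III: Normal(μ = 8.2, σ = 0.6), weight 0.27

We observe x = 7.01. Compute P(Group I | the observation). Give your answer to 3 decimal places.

By Bayes' theorem, P(k | x) = π_k f_k(x) / Σ_j π_j f_j(x).
Evaluate each component's likelihood at the observed value:
  p_I = 0.190449
  p_II = 0.313603
  p_III = 0.0930221
Weight by the priors:
  π_I·p_I = 0.30 × 0.190449 = 0.0571346
  π_II·p_II = 0.43 × 0.313603 = 0.134849
  π_III·p_III = 0.27 × 0.0930221 = 0.025116
Marginal: 0.0571346 + 0.134849 + 0.025116 = 0.2171
P(Group I | x) ≈ 0.263

0.263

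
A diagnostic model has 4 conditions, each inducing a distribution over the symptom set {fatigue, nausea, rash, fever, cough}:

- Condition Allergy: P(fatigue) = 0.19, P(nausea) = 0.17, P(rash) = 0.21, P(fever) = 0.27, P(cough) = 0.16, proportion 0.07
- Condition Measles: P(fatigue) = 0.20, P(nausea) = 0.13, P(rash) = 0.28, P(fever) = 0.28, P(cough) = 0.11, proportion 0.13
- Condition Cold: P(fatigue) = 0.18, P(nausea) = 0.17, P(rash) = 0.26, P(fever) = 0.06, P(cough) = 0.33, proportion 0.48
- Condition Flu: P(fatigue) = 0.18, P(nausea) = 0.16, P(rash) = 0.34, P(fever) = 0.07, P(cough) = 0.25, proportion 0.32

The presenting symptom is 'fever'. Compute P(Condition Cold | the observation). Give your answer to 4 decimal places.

0.2704

The responsibility of component k is w_k f_k(x) divided by Σ_j w_j f_j(x).
Component likelihoods at x = 'fever':
  f_Allergy = P(fever | comp) = 0.27
  f_Measles = P(fever | comp) = 0.28
  f_Cold = P(fever | comp) = 0.06
  f_Flu = P(fever | comp) = 0.07
Prior × likelihood for each component:
  w_Allergy·f_Allergy = 0.07 × 0.27 = 0.0189
  w_Measles·f_Measles = 0.13 × 0.28 = 0.0364
  w_Cold·f_Cold = 0.48 × 0.06 = 0.0288
  w_Flu·f_Flu = 0.32 × 0.07 = 0.0224
Normaliser: 0.0189 + 0.0364 + 0.0288 + 0.0224 = 0.1065
So the posterior for Condition Cold is 0.0288 / 0.1065 ≈ 0.2704.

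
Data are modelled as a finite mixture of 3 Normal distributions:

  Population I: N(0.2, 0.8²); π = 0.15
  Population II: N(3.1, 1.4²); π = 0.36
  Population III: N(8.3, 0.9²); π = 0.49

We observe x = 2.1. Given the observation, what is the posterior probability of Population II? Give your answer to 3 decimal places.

By Bayes' theorem, P(k | x) = π_k f_k(x) / Σ_j π_j f_j(x).
Normal densities:
  p_I = 0.0297149
  p_II = 0.220797
  p_III = 2.19562e-11
Unnormalised posteriors:
  π_I·p_I = 0.15 × 0.0297149 = 0.00445723
  π_II·p_II = 0.36 × 0.220797 = 0.0794868
  π_III·p_III = 0.49 × 2.19562e-11 = 1.07585e-11
Denominator: 0.00445723 + 0.0794868 + 1.07585e-11 = 0.0839441
P(Population II | data) ≈ 0.947

0.947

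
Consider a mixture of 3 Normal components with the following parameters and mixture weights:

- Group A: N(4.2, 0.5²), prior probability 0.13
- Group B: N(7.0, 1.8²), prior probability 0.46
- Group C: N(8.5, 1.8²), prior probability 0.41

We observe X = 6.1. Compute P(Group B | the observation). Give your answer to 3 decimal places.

The responsibility of component k is π_k f_k(x) divided by Σ_j π_j f_j(x).
Component likelihoods at x = 6.1:
  p_A = (1/(0.5·√(2π)))·exp(−(6.1−4.2)²/(2·0.5²)) = 0.797885·exp(-7.22000) = 0.000583894
  p_B = (1/(1.8·√(2π)))·exp(−(6.1−7.0)²/(2·1.8²)) = 0.221635·exp(-0.12500) = 0.195592
  p_C = (1/(1.8·√(2π)))·exp(−(6.1−8.5)²/(2·1.8²)) = 0.221635·exp(-0.88889) = 0.0911167
Prior × likelihood for each component:
  π_A·p_A = 0.13 × 0.000583894 = 7.59062e-05
  π_B·p_B = 0.46 × 0.195592 = 0.0899723
  π_C·p_C = 0.41 × 0.0911167 = 0.0373579
Evidence: 7.59062e-05 + 0.0899723 + 0.0373579 = 0.127406
P(Group B | x) = 0.0899723 / 0.127406 ≈ 0.706

0.706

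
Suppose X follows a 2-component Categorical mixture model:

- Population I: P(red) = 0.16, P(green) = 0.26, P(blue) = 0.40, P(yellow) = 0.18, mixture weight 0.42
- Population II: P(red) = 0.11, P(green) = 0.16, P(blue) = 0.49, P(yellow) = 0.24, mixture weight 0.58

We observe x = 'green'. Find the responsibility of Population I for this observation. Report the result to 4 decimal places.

0.5406

Posterior ∝ prior × likelihood, so P(k | x) ∝ P(Z=k) f_k(x); normalise over all components.
Component likelihoods at x = 'green':
  p_I = P(green | comp) = 0.26
  p_II = P(green | comp) = 0.16
Prior × likelihood for each component:
  P(Z=I)·p_I = 0.42 × 0.26 = 0.1092
  P(Z=II)·p_II = 0.58 × 0.16 = 0.0928
Marginal: 0.1092 + 0.0928 = 0.202
So the posterior for Population I is 0.1092 / 0.202 ≈ 0.5406.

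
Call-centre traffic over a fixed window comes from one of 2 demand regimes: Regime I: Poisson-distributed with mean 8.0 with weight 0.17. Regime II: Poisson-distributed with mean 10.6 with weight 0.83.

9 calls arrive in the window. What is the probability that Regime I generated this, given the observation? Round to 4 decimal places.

P(component k | x) = w_k·f_k(x) / marginal(x), where marginal(x) = Σ_j w_j·f_j(x).
Poisson probabilities:
  L_I = e^(−8.0)·8.0^9/9! = 0.124077
  L_II = e^(−10.6)·10.6^9/9! = 0.116003
Weight by the priors:
  w_I·L_I = 0.17 × 0.124077 = 0.0210931
  w_II·L_II = 0.83 × 0.116003 = 0.0962823
Denominator: 0.0210931 + 0.0962823 = 0.117375
So the posterior for Regime I is 0.0210931 / 0.117375 ≈ 0.1797.

0.1797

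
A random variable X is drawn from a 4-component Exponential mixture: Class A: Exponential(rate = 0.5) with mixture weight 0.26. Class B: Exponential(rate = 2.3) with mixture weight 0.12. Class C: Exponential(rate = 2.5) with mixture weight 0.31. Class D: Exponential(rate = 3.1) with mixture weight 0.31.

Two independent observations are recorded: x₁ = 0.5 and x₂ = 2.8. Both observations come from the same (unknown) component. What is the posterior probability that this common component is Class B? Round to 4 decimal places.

0.0239

The responsibility of component k is P(Z=k) f_k(x) divided by Σ_j P(Z=j) f_j(x).
Since both observations come from the same component, the likelihood for component k is f_k(x₁)·f_k(x₂).
  p_A = [0.5·e^(−0.5·0.5) = 0.5·e^(−0.2500) = 0.3894] × [0.123298] = 0.0480125
  p_B = [2.3·e^(−2.3·0.5) = 2.3·e^(−1.1500) = 0.728265] × [0.00367174] = 0.00267399
  p_C = [2.5·e^(−2.5·0.5) = 2.5·e^(−1.2500) = 0.716262] × [0.0022797] = 0.00163287
  p_D = [3.1·e^(−3.1·0.5) = 3.1·e^(−1.5500) = 0.657969] × [0.000526848] = 0.00034665
Unnormalised posteriors:
  P(Z=A)·p_A = 0.26 × 0.0480125 = 0.0124832
  P(Z=B)·p_B = 0.12 × 0.00267399 = 0.000320879
  P(Z=C)·p_C = 0.31 × 0.00163287 = 0.000506188
  P(Z=D)·p_D = 0.31 × 0.00034665 = 0.000107461
Denominator: 0.0124832 + 0.000320879 + 0.000506188 + 0.000107461 = 0.0134178
P(Class B | data) = 0.000320879 / 0.0134178 ≈ 0.0239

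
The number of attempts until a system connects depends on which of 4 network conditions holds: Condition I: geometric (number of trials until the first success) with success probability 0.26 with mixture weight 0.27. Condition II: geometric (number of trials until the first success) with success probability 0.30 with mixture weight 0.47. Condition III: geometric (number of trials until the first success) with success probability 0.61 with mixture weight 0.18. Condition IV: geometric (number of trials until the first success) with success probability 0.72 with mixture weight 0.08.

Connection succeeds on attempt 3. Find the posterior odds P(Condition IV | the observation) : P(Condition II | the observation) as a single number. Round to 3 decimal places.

0.065

Only the two components matter; the odds are (w_i f_i(x)) / (w_j f_j(x)).
Geometric probabilities:
  f_I = 0.26·(1−0.26)^2 = 0.26·0.5476 = 0.142376
  f_II = 0.30·(1−0.30)^2 = 0.30·0.49 = 0.147
  f_III = 0.61·(1−0.61)^2 = 0.61·0.1521 = 0.092781
  f_IV = 0.72·(1−0.72)^2 = 0.72·0.0784 = 0.056448
0.00451584 / 0.06909 ≈ 0.065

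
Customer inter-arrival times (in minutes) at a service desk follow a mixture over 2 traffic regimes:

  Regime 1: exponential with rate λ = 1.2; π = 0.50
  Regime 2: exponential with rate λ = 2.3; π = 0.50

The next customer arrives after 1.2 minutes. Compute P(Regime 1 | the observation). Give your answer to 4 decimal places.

Posterior ∝ prior × likelihood, so P(k | x) ∝ π_k f_k(x); normalise over all components.
Component likelihoods at x = 1.2 minutes:
  p_1 = 0.284313
  p_2 = 0.145571
Unnormalised posteriors:
  π_1·p_1 = 0.50 × 0.284313 = 0.142157
  π_2·p_2 = 0.50 × 0.145571 = 0.0727855
Marginal: 0.142157 + 0.0727855 = 0.214942
Responsibility of Regime 1: 0.142157 / 0.214942 ≈ 0.6614

0.6614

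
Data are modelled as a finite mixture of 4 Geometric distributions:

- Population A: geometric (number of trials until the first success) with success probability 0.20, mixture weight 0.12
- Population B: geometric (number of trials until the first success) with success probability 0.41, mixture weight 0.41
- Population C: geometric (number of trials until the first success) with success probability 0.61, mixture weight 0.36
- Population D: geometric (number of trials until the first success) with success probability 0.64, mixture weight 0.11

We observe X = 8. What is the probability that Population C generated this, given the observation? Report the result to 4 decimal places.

Apply Bayes' rule: the posterior for each component is proportional to its prior times its likelihood at x.
Geometric probabilities:
  L_A = 0.20·(1−0.20)^7 = 0.20·0.209715 = 0.041943
  L_B = 0.41·(1−0.41)^7 = 0.41·0.0248865 = 0.0102035
  L_C = 0.61·(1−0.61)^7 = 0.61·0.00137231 = 0.000837109
  L_D = 0.64·(1−0.64)^7 = 0.64·0.000783642 = 0.000501531
Weight by the priors:
  P(Z=A)·L_A = 0.12 × 0.041943 = 0.00503316
  P(Z=B)·L_B = 0.41 × 0.0102035 = 0.00418342
  P(Z=C)·L_C = 0.36 × 0.000837109 = 0.000301359
  P(Z=D)·L_D = 0.11 × 0.000501531 = 5.51684e-05
Evidence: 0.00503316 + 0.00418342 + 0.000301359 + 5.51684e-05 = 0.00957312
P(Population C | x) ≈ 0.0315

0.0315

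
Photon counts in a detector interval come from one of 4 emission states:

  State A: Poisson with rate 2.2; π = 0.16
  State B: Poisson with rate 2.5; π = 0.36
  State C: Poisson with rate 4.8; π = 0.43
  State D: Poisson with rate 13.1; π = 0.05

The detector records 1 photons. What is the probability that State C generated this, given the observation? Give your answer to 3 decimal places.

0.131

By Bayes' theorem, P(k | x) = π_k f_k(x) / Σ_j π_j f_j(x).
Component likelihoods at x = 1 photons:
  f_A = 0.243767
  f_B = 0.205212
  f_C = 0.0395028
  f_D = 2.67925e-05
Prior × likelihood for each component:
  π_A·f_A = 0.16 × 0.243767 = 0.0390027
  π_B·f_B = 0.36 × 0.205212 = 0.0738765
  π_C·f_C = 0.43 × 0.0395028 = 0.0169862
  π_D·f_D = 0.05 × 2.67925e-05 = 1.33963e-06
Marginal: 0.0390027 + 0.0738765 + 0.0169862 + 1.33963e-06 = 0.129867
Responsibility of State C: 0.0169862 / 0.129867 ≈ 0.131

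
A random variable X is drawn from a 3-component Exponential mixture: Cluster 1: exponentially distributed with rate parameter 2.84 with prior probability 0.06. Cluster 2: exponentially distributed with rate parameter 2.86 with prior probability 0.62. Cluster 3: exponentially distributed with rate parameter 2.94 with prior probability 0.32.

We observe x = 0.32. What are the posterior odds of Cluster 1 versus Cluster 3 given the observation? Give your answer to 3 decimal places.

Since P(k|x) ∝ P(Z=k) f_k(x), the posterior odds are P(Z=i) f_i(x) / (P(Z=j) f_j(x)).
Component likelihoods at x = 0.32:
  L_1 = 1.14454
  L_2 = 1.14525
  L_3 = 1.14753
Odds = (0.06/0.32) × (1.14454/1.14753) = 0.1875 × 0.997398 ≈ 0.187

0.187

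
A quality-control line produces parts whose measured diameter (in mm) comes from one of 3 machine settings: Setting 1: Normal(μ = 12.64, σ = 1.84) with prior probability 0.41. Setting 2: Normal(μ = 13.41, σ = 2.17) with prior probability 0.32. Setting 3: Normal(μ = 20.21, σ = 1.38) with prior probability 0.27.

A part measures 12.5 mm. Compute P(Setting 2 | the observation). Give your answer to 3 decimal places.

P(component k | x) = P(Z=k)·f_k(x) / marginal(x), where marginal(x) = Σ_j P(Z=j)·f_j(x).
Evaluate each component's likelihood at the observed value:
  f_1 = 0.21619
  f_2 = 0.168369
  f_3 = 4.81924e-08
Prior × likelihood for each component:
  P(Z=1)·f_1 = 0.41 × 0.21619 = 0.0886378
  P(Z=2)·f_2 = 0.32 × 0.168369 = 0.0538782
  P(Z=3)·f_3 = 0.27 × 4.81924e-08 = 1.3012e-08
Denominator: 0.0886378 + 0.0538782 + 1.3012e-08 = 0.142516
P(Setting 2 | data) = 0.0538782 / 0.142516 ≈ 0.378

0.378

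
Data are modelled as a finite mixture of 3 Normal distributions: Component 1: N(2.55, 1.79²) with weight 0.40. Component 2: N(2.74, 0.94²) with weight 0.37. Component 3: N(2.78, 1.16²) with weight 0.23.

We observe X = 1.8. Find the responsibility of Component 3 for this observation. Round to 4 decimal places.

P(component k | x) = P(Z=k)·f_k(x) / marginal(x), where marginal(x) = Σ_j P(Z=j)·f_j(x).
Component likelihoods at x = 1.8:
  L_1 = (1/(1.79·√(2π)))·exp(−(1.8−2.55)²/(2·1.79²)) = 0.222873·exp(-0.08778) = 0.204143
  L_2 = (1/(0.94·√(2π)))·exp(−(1.8−2.74)²/(2·0.94²)) = 0.424407·exp(-0.50000) = 0.257416
  L_3 = (1/(1.16·√(2π)))·exp(−(1.8−2.78)²/(2·1.16²)) = 0.343916·exp(-0.35687) = 0.240695
Unnormalised posteriors:
  P(Z=1)·L_1 = 0.40 × 0.204143 = 0.0816574
  P(Z=2)·L_2 = 0.37 × 0.257416 = 0.0952438
  P(Z=3)·L_3 = 0.23 × 0.240695 = 0.0553598
Normaliser: 0.0816574 + 0.0952438 + 0.0553598 = 0.232261
Responsibility of Component 3: 0.0553598 / 0.232261 ≈ 0.2384

0.2384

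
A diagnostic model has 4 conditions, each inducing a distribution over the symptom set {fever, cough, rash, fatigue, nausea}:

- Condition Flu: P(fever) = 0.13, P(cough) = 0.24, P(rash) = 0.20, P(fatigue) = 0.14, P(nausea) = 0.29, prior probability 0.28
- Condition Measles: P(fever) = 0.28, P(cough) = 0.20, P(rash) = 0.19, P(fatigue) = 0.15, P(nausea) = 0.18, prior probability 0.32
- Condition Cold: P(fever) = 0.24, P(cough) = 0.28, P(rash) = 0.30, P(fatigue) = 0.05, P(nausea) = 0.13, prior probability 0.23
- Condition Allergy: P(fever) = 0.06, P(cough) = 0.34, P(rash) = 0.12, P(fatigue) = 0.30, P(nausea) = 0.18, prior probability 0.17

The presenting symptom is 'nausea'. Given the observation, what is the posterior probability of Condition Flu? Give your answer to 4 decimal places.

P(component k | x) = π_k·f_k(x) / marginal(x), where marginal(x) = Σ_j π_j·f_j(x).
Component likelihoods at x = 'nausea':
  f_Flu = P(nausea | comp) = 0.29
  f_Measles = P(nausea | comp) = 0.18
  f_Cold = P(nausea | comp) = 0.13
  f_Allergy = P(nausea | comp) = 0.18
Multiply by the mixture weights:
  π_Flu·f_Flu = 0.28 × 0.29 = 0.0812
  π_Measles·f_Measles = 0.32 × 0.18 = 0.0576
  π_Cold·f_Cold = 0.23 × 0.13 = 0.0299
  π_Allergy·f_Allergy = 0.17 × 0.18 = 0.0306
Normaliser: 0.0812 + 0.0576 + 0.0299 + 0.0306 = 0.1993
P(Condition Flu | x) ≈ 0.4074

0.4074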